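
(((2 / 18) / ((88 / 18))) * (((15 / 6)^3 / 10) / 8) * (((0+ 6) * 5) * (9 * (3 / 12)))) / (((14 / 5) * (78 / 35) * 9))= 3125 / 585728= 0.01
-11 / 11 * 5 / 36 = -5 / 36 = -0.14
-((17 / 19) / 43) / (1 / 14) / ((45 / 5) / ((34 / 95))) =-8092 / 698535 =-0.01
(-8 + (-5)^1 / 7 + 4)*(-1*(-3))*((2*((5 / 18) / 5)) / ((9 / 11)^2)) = -1331 / 567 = -2.35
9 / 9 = 1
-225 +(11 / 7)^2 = -222.53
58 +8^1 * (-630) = -4982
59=59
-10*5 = -50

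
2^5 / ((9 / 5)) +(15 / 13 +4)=2683 / 117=22.93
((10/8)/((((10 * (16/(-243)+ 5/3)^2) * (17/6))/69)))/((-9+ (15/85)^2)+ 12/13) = -900438201/6098841584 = -0.15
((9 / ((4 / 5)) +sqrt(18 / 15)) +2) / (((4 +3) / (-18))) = -36.89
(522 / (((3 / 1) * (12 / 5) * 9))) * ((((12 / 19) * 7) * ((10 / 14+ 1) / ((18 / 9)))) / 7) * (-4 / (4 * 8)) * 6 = -435 / 133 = -3.27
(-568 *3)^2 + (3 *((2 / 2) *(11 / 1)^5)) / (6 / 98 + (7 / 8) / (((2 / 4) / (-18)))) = 2966230634 / 1027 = 2888247.94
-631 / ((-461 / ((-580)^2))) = 460452.06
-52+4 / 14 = -362 / 7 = -51.71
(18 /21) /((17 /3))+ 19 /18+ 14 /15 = 22921 /10710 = 2.14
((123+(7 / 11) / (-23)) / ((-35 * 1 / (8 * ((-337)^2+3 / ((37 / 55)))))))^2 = 1093938712960513405763584 / 107344693225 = 10190897007526.60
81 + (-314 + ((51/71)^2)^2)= -5914156472/25411681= -232.73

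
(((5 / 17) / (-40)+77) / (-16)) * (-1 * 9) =43.31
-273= -273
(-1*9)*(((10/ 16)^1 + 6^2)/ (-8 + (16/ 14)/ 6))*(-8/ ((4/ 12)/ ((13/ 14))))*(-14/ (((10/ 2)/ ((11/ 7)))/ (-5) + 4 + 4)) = 293293/ 164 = 1788.37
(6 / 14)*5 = 15 / 7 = 2.14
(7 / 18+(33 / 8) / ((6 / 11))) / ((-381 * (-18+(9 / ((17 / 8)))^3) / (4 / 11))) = -5625385 / 42971597064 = -0.00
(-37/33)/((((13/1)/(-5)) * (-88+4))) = -185/36036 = -0.01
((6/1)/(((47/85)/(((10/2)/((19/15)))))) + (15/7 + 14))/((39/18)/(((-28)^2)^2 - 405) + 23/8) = 20.51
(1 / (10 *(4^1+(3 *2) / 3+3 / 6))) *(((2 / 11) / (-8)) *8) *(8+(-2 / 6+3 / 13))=-0.02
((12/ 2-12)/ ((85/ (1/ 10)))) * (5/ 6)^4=-25/ 7344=-0.00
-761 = -761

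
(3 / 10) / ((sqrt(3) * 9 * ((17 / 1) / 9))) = 0.01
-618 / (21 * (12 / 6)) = -103 / 7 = -14.71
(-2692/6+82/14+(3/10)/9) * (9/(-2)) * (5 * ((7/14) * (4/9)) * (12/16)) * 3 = 278949/56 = 4981.23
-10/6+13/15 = -4/5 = -0.80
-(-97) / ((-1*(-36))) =97 / 36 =2.69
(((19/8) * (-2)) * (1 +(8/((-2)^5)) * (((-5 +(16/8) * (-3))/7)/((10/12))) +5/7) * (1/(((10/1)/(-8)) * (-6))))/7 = -0.20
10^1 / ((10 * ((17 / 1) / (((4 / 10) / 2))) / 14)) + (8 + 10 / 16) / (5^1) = 1.89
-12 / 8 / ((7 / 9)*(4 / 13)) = -351 / 56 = -6.27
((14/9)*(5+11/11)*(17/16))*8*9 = 714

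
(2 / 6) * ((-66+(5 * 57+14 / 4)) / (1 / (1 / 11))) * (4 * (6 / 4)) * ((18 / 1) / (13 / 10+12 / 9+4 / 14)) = 1682100 / 6743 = 249.46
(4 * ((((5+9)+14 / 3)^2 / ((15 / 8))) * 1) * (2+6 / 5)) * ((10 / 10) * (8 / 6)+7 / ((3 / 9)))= 107577344 / 2025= 53124.61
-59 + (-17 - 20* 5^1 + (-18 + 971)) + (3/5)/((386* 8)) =777.00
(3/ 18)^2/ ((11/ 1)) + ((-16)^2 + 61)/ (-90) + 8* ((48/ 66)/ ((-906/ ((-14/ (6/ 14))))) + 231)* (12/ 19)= 115981387/ 99660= 1163.77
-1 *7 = -7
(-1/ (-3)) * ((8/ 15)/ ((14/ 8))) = 32/ 315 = 0.10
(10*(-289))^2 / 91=8352100 / 91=91781.32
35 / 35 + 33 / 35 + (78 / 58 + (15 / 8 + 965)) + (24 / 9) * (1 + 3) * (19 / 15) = 71886881 / 73080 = 983.67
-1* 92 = -92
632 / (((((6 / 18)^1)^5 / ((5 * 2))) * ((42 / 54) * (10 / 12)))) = 16586208 / 7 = 2369458.29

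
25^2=625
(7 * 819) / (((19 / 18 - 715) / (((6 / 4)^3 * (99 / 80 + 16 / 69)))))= -3766529403 / 94583360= -39.82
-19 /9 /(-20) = 19 /180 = 0.11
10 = 10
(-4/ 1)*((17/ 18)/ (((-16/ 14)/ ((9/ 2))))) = 119/ 8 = 14.88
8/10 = 0.80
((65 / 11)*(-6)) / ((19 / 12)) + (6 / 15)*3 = -21.19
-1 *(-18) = 18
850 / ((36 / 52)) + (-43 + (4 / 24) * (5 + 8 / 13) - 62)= 1123.71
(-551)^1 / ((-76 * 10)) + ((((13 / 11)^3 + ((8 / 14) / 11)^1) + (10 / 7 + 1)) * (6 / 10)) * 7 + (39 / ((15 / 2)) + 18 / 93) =23.47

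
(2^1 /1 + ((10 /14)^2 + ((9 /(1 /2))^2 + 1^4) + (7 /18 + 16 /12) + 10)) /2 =299203 /1764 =169.62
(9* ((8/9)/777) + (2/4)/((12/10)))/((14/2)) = 1327/21756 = 0.06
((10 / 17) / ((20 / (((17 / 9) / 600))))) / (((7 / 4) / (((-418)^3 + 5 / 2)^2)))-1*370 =338670292013287 / 1200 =282225243344.41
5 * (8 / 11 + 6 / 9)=230 / 33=6.97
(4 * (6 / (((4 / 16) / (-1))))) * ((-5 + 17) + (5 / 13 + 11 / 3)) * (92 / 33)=-1842944 / 429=-4295.91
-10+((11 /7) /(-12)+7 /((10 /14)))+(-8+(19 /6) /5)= -3233 /420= -7.70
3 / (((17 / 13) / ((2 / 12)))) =13 / 34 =0.38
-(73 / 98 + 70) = -6933 / 98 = -70.74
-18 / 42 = -3 / 7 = -0.43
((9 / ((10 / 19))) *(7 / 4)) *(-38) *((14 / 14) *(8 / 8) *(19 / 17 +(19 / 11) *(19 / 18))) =-25014773 / 7480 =-3344.22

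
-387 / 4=-96.75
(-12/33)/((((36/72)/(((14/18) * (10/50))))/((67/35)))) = -536/2475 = -0.22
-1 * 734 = -734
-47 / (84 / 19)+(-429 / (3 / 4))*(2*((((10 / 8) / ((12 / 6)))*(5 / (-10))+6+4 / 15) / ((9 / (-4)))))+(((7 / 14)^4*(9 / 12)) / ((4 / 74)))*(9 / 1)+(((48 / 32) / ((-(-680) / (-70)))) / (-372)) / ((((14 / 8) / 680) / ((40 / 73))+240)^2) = 7733206409634304471419209 / 2556823468043829720960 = 3024.54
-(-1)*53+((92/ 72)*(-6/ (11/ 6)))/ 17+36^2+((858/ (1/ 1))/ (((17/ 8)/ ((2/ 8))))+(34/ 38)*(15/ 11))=5155102/ 3553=1450.92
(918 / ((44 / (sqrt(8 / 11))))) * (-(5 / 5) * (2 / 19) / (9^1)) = -102 * sqrt(22) / 2299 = -0.21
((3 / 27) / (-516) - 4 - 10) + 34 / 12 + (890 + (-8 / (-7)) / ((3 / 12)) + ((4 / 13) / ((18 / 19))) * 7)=374291087 / 422604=885.68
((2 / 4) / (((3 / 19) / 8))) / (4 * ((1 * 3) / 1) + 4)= 19 / 12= 1.58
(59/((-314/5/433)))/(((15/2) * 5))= -10.85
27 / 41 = 0.66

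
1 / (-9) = -1 / 9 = -0.11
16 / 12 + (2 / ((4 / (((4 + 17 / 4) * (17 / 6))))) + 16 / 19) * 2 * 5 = 57743 / 456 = 126.63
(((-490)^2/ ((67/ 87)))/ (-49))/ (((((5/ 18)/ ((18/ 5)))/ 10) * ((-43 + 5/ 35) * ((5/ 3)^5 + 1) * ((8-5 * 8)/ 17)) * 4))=-184.37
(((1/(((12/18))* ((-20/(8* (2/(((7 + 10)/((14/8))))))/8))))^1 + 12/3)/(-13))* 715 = -2816/17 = -165.65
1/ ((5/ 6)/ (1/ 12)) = 1/ 10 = 0.10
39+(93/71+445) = 34457/71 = 485.31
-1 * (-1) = 1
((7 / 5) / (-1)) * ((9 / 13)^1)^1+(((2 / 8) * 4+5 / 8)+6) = 3461 / 520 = 6.66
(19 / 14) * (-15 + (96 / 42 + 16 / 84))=-4997 / 294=-17.00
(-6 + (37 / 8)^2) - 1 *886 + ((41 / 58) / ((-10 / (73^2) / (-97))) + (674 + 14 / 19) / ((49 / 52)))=314362010763 / 8639680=36385.84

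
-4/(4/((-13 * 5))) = 65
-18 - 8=-26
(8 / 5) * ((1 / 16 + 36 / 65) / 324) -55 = -11582359 / 210600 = -55.00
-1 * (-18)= 18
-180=-180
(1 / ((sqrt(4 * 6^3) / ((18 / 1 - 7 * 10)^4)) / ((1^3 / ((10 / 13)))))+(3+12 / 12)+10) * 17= 238+100991696 * sqrt(6) / 45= 5497529.63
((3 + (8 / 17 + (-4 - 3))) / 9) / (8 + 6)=-10 / 357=-0.03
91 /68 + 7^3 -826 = -32753 /68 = -481.66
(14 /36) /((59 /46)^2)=7406 /31329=0.24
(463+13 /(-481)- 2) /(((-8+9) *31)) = 14.87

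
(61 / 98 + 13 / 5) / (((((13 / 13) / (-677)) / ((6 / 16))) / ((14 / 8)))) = -3206949 / 2240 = -1431.67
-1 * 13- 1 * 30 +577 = 534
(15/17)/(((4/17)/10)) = 75/2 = 37.50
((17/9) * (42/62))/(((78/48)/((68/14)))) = 4624/1209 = 3.82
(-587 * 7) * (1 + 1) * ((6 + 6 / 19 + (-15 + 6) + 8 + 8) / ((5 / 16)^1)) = -33266464 / 95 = -350173.31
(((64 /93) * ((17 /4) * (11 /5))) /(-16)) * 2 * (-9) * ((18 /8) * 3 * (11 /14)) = 166617 /4340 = 38.39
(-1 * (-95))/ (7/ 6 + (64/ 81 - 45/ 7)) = -107730/ 5071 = -21.24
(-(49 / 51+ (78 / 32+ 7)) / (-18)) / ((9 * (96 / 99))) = 93335 / 1410048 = 0.07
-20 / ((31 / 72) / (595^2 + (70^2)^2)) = -35084196000 / 31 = -1131748258.06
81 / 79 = 1.03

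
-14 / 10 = -7 / 5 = -1.40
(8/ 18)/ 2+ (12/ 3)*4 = 146/ 9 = 16.22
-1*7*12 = -84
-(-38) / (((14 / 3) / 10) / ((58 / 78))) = 5510 / 91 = 60.55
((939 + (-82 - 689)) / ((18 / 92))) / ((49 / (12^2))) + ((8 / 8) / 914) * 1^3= 16144903 / 6398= 2523.43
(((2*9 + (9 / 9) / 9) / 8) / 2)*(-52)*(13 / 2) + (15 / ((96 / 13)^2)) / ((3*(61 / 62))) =-107517293 / 281088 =-382.50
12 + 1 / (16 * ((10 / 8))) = 241 / 20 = 12.05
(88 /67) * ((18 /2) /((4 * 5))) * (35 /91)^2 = 990 /11323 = 0.09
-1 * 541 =-541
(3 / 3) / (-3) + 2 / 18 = -2 / 9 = -0.22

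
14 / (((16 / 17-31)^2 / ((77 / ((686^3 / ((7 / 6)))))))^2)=10106041 / 7610454604987286748925824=0.00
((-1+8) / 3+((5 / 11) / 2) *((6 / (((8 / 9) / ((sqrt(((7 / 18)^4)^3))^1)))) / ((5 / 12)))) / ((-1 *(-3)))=21672721 / 27713664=0.78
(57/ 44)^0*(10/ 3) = 10/ 3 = 3.33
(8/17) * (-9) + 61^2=63185/17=3716.76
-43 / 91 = -0.47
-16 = -16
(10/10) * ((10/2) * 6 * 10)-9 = 291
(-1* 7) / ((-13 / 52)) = 28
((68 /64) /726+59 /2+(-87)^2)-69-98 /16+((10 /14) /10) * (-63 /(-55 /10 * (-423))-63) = 4104944587 /545952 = 7518.87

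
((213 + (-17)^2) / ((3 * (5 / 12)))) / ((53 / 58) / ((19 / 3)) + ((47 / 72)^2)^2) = 29733449269248 / 24125878915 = 1232.43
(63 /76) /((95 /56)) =882 /1805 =0.49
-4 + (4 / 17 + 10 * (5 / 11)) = 146 / 187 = 0.78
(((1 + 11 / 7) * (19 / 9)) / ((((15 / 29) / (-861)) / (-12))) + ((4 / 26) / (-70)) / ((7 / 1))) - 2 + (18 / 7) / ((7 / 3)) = 345368347 / 3185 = 108435.90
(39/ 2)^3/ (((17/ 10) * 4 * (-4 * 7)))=-296595/ 7616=-38.94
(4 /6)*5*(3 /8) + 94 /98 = 433 /196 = 2.21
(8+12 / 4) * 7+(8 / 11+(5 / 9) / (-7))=53810 / 693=77.65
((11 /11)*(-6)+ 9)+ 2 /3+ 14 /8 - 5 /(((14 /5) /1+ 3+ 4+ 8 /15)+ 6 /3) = 2225 /444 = 5.01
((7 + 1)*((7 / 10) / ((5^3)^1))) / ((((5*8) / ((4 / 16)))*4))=7 / 100000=0.00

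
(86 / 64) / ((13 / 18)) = 387 / 208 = 1.86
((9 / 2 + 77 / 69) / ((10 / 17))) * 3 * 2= 2635 / 46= 57.28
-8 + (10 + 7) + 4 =13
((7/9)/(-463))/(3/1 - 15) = 7/50004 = 0.00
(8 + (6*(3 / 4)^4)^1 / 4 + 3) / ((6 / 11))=64625 / 3072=21.04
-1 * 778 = -778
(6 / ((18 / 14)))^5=2213.27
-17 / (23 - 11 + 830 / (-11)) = 187 / 698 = 0.27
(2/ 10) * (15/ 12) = 1/ 4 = 0.25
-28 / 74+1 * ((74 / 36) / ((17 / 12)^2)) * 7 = 6.79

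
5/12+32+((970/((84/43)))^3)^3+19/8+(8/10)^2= 18656568039292442635006728809615610272927/10166784596236800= 1835050980247787140476567.00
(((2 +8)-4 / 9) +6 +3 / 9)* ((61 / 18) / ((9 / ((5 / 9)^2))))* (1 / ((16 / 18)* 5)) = 43615 / 104976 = 0.42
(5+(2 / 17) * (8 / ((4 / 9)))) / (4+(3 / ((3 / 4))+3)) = 11 / 17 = 0.65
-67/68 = -0.99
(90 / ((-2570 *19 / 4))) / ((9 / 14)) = -56 / 4883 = -0.01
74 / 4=37 / 2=18.50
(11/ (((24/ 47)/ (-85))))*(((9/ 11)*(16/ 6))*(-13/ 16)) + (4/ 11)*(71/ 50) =3246.45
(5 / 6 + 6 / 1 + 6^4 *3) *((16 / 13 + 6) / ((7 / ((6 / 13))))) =2196686 / 1183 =1856.88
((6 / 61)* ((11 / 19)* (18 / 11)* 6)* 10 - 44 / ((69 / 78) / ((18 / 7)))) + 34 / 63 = -204499294 / 1679391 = -121.77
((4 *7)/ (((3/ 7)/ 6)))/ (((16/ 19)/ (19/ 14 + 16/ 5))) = 42427/ 20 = 2121.35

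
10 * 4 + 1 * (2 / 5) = 202 / 5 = 40.40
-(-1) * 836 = 836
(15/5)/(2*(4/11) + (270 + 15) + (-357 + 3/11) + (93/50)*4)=-0.05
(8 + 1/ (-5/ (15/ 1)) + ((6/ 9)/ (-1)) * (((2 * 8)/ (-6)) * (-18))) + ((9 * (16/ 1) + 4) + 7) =128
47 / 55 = 0.85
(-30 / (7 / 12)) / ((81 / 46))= -1840 / 63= -29.21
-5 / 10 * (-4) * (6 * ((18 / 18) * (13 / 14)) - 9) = -48 / 7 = -6.86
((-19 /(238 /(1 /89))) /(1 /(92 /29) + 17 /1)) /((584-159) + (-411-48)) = 437 /286814871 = 0.00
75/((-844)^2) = 75/712336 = 0.00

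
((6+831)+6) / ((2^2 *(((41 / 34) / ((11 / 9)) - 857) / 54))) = -4256307 / 320149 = -13.29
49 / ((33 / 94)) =4606 / 33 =139.58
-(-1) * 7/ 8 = 0.88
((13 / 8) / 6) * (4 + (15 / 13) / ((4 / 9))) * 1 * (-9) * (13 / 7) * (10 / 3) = -3185 / 32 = -99.53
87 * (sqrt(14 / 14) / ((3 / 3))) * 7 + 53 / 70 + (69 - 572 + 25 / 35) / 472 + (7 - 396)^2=313734816 / 2065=151929.69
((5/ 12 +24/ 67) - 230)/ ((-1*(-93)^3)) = -184297/ 646703028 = -0.00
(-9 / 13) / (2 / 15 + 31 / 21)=-945 / 2197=-0.43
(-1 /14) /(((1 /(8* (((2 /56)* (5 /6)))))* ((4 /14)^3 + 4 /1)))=-7 /1656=-0.00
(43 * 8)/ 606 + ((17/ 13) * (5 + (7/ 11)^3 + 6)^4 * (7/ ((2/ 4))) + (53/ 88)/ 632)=18379705488305609821937197/ 62503633964570720064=294058.19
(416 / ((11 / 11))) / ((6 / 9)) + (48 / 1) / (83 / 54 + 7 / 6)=46848 / 73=641.75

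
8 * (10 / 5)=16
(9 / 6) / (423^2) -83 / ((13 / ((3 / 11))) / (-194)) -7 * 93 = -5342461939 / 17057898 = -313.20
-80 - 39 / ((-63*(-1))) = -1693 / 21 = -80.62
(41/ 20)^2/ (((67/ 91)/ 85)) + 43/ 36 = 23462183/ 48240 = 486.36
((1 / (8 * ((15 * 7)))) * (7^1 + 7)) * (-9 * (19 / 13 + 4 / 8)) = -153 / 520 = -0.29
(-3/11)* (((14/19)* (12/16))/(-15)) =21/2090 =0.01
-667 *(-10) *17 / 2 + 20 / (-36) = 510250 / 9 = 56694.44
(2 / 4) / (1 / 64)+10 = 42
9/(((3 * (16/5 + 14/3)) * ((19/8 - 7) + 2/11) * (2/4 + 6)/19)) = -75240/299897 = -0.25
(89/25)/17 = 89/425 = 0.21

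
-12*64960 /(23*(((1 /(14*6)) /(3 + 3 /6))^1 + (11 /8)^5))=-3754866769920 /544890263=-6891.05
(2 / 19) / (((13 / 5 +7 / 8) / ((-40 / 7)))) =-3200 / 18487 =-0.17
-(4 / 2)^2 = -4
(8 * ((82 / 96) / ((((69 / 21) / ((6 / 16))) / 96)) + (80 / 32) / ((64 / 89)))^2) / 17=1427857369 / 18417664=77.53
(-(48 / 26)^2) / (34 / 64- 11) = 18432 / 56615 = 0.33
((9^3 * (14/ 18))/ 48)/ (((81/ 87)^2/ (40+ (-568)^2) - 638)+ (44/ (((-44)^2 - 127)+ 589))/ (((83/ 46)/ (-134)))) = -8285617426257/ 448466826569678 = -0.02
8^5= 32768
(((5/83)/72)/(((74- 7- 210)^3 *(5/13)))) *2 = -0.00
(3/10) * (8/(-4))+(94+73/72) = 33989/360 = 94.41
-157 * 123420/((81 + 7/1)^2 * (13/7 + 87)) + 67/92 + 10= -3989979/228896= -17.43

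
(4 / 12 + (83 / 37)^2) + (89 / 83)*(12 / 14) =14996054 / 2386167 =6.28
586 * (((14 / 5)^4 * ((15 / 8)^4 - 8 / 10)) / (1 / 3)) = 499636908939 / 400000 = 1249092.27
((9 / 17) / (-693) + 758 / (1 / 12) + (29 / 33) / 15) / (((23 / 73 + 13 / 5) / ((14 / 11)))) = 19556819939 / 4924458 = 3971.36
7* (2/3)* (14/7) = 28/3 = 9.33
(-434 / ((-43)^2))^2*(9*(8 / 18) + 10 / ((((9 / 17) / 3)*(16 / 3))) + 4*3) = 10029957 / 6837602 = 1.47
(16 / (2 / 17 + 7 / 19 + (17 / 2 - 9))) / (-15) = 10336 / 135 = 76.56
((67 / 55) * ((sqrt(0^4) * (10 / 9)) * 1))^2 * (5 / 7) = 0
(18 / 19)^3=5832 / 6859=0.85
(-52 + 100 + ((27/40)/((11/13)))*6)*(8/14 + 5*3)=180831/220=821.96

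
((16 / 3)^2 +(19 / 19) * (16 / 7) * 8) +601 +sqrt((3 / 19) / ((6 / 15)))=sqrt(570) / 38 +40807 / 63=648.36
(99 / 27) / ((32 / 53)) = 583 / 96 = 6.07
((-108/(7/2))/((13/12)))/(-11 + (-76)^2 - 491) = -144/26663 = -0.01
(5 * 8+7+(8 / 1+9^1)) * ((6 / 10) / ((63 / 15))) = 64 / 7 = 9.14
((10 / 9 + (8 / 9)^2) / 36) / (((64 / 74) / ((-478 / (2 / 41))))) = -27917351 / 46656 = -598.37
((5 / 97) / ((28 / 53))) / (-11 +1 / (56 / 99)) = -530 / 50149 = -0.01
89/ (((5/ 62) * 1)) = 1103.60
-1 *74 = -74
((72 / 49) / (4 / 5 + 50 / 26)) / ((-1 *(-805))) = 312 / 465451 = 0.00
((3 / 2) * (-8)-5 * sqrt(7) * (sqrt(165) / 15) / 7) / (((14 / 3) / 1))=-18 / 7-sqrt(1155) / 98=-2.92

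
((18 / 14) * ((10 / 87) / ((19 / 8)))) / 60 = 4 / 3857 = 0.00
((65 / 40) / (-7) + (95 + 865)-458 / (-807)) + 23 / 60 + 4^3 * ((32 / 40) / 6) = 14600813 / 15064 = 969.25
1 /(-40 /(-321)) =321 /40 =8.02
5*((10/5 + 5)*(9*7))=2205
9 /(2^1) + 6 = 21 /2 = 10.50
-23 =-23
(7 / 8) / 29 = 7 / 232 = 0.03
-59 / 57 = -1.04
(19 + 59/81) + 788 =65426/81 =807.73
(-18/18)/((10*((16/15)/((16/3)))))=-1/2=-0.50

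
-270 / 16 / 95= -27 / 152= -0.18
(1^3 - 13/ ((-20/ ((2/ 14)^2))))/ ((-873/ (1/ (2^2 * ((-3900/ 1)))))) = 331/ 4448808000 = 0.00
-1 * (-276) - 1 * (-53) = 329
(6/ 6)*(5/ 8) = 5/ 8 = 0.62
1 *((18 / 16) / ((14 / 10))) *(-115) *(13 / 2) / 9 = -66.74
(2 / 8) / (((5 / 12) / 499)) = 1497 / 5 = 299.40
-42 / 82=-21 / 41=-0.51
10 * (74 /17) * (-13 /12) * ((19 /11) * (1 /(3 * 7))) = -45695 /11781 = -3.88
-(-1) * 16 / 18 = 8 / 9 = 0.89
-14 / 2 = -7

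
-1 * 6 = -6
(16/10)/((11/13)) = 1.89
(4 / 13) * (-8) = -32 / 13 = -2.46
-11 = -11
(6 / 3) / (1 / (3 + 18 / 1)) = 42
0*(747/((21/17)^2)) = 0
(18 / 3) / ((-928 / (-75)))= 225 / 464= 0.48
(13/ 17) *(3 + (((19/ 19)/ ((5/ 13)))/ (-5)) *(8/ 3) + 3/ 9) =1898/ 1275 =1.49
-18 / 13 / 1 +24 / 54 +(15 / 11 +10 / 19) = 23225 / 24453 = 0.95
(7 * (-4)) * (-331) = 9268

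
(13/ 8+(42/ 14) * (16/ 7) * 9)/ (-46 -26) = -3547/ 4032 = -0.88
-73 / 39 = -1.87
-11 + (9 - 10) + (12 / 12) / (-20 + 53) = -395 / 33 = -11.97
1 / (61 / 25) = 25 / 61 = 0.41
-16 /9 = -1.78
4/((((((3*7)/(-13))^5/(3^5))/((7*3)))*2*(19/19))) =-2227758/2401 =-927.85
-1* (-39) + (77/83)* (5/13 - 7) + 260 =292.86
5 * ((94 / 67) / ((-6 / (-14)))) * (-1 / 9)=-3290 / 1809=-1.82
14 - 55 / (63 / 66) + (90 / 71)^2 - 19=-6458815 / 105861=-61.01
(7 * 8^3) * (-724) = -2594816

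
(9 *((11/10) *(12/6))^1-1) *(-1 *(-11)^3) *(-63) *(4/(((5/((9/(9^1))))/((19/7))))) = -85577976/25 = -3423119.04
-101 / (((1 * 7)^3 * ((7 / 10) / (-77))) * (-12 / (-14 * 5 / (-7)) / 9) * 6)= -27775 / 686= -40.49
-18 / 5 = -3.60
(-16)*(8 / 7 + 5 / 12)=-524 / 21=-24.95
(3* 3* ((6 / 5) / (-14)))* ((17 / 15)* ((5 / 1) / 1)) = -153 / 35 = -4.37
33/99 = 1/3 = 0.33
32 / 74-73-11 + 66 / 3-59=-4461 / 37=-120.57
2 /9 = 0.22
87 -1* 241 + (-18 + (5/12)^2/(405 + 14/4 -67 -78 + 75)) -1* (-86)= -4191959/48744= -86.00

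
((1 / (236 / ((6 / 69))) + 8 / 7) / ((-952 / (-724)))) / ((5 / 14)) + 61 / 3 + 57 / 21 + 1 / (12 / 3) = 249316999 / 9688980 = 25.73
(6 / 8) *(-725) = -2175 / 4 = -543.75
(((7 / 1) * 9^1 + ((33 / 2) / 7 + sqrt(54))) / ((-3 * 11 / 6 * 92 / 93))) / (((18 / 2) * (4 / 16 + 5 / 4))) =-9455 / 10626 - 31 * sqrt(6) / 759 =-0.99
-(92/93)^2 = -8464/8649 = -0.98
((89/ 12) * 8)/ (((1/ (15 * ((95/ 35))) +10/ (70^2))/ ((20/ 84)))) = 531.05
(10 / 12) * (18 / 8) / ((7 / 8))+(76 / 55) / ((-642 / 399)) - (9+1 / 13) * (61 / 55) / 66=19997162 / 17672655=1.13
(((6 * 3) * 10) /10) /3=6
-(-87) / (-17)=-87 / 17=-5.12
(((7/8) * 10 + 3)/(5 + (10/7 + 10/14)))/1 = 329/200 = 1.64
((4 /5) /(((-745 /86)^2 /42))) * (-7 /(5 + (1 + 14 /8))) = -34790784 /86028875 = -0.40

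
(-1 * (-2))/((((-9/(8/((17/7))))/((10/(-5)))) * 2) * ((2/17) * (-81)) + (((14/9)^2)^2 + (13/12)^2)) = -0.11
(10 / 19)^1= 10 / 19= 0.53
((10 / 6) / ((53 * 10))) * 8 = 4 / 159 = 0.03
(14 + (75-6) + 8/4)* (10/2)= 425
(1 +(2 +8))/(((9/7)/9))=77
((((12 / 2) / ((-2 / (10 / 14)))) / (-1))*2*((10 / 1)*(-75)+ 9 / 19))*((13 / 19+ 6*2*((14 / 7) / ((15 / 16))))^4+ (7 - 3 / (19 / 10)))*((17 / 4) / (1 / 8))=-112940512978408055784 / 2166586625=-52128316345.72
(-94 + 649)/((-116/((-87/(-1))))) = -1665/4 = -416.25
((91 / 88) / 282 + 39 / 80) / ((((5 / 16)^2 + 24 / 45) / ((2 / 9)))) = 1950208 / 11274219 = 0.17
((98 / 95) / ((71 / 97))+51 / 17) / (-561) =-29741 / 3783945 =-0.01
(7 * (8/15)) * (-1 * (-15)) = 56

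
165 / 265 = 33 / 53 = 0.62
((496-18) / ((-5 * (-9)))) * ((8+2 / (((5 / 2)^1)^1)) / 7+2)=18164 / 525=34.60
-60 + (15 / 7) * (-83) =-1665 / 7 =-237.86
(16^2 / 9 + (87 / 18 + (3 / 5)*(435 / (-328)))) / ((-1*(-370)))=95887 / 1092240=0.09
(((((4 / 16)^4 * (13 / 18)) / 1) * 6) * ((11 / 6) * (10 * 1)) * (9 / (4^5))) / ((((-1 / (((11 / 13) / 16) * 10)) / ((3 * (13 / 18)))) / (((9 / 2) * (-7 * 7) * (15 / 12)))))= 0.86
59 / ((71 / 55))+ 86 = 131.70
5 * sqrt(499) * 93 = 465 * sqrt(499) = 10387.31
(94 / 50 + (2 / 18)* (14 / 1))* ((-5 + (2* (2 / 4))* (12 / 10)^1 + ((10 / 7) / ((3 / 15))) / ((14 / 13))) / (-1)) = -536462 / 55125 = -9.73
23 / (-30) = -23 / 30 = -0.77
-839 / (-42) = 839 / 42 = 19.98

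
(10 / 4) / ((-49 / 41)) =-2.09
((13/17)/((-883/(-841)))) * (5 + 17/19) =1224496/285209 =4.29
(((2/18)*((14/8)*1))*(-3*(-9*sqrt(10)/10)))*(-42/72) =-49*sqrt(10)/160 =-0.97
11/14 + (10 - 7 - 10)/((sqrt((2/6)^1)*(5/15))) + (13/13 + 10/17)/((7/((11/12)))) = 473/476 - 21*sqrt(3) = -35.38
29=29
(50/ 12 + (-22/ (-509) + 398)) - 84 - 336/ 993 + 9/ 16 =2575173373/ 8086992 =318.43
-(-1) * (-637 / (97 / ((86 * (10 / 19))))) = -547820 / 1843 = -297.24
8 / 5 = 1.60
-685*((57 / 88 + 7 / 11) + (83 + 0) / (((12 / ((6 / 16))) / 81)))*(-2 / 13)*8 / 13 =50967425 / 3718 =13708.29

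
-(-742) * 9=6678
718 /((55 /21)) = 15078 /55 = 274.15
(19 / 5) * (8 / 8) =19 / 5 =3.80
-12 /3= -4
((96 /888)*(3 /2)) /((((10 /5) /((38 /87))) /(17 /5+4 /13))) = 0.13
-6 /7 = -0.86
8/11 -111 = -1213/11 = -110.27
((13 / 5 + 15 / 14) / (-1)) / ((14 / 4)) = -1.05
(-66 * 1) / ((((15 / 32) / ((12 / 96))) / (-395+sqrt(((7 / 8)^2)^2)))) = 277541 / 40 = 6938.52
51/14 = 3.64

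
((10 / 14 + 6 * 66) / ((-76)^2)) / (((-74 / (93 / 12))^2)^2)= 2564617817 / 310378813652992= 0.00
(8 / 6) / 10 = 2 / 15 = 0.13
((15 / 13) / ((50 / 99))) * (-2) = -4.57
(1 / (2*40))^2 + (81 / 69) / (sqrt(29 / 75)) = 1 / 6400 + 135*sqrt(87) / 667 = 1.89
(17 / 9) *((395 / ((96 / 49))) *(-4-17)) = -2303245 / 288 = -7997.38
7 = 7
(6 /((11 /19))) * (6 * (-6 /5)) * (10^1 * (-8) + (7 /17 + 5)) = 5203872 /935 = 5565.64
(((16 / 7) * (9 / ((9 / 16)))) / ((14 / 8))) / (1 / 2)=2048 / 49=41.80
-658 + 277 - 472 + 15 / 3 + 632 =-216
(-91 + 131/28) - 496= -16305/28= -582.32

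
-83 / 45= -1.84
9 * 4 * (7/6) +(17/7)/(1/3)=345/7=49.29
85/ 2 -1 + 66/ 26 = 1145/ 26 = 44.04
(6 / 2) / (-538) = -3 / 538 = -0.01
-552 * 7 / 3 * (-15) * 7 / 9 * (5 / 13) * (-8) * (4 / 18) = -3606400 / 351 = -10274.64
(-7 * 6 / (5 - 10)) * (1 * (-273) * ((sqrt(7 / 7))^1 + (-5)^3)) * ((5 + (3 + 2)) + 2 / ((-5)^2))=358289568 / 125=2866316.54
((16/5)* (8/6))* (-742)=-47488/15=-3165.87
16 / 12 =4 / 3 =1.33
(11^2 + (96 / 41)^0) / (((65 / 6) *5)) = 732 / 325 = 2.25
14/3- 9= -13/3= -4.33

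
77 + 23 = 100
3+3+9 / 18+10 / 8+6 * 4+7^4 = 2432.75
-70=-70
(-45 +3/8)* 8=-357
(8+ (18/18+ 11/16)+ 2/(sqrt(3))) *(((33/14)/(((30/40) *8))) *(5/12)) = 55 *sqrt(3)/504+ 8525/5376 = 1.77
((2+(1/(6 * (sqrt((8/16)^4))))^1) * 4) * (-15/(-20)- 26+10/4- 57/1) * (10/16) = -1595/3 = -531.67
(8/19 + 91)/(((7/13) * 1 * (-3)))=-7527/133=-56.59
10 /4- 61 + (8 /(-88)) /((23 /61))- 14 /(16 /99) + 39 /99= -880271 /6072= -144.97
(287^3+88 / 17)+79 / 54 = 21701437049 / 918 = 23639909.64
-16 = -16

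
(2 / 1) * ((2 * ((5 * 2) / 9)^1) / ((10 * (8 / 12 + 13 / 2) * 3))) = 8 / 387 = 0.02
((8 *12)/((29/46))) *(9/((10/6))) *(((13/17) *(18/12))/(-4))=-235.80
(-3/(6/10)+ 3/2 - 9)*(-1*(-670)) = -8375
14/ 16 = 7/ 8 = 0.88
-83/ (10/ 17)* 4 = -2822/ 5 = -564.40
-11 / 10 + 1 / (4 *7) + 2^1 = 131 / 140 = 0.94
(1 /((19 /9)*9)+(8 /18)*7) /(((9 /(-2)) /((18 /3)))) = -2164 /513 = -4.22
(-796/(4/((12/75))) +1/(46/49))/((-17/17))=35391/1150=30.77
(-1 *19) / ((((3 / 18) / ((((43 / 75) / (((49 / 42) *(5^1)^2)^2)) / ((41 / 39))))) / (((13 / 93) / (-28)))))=2485314 / 6811765625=0.00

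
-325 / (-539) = 325 / 539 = 0.60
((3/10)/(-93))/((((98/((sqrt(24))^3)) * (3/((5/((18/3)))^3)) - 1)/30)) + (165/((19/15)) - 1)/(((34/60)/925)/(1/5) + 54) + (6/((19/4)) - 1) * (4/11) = 242126205426170/97480459705409 - 165375 * sqrt(6)/17117983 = 2.46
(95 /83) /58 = 95 /4814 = 0.02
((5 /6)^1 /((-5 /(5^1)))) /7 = -5 /42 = -0.12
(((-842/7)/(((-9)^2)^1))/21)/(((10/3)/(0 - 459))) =9.74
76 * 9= 684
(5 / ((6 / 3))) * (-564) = -1410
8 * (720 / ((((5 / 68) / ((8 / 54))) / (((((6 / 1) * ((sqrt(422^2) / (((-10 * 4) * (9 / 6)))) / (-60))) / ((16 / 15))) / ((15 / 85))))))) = 1951328 / 45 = 43362.84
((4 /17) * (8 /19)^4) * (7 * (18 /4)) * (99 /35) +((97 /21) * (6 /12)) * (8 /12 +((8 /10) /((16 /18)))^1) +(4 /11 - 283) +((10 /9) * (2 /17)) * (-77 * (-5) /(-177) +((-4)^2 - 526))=-1876762042689431 /5435003421540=-345.31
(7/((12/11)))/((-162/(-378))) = 14.97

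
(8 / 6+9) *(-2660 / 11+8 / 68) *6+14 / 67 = -187749874 / 12529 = -14985.22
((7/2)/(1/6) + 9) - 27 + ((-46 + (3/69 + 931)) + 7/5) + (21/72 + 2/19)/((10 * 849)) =79198826531/89043120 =889.44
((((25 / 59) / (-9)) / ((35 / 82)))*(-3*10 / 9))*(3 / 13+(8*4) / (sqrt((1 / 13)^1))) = 4100 / 48321+131200*sqrt(13) / 11151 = 42.51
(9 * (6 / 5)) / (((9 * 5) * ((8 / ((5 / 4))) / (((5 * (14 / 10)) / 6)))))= 7 / 160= 0.04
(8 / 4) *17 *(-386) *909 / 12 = -994143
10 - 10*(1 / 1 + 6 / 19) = -60 / 19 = -3.16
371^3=51064811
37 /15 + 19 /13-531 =-102779 /195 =-527.07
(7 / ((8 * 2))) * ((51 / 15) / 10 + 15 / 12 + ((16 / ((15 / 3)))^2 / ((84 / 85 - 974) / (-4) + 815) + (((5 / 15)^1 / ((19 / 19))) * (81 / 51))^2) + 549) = 20048932641311 / 83187147200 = 241.01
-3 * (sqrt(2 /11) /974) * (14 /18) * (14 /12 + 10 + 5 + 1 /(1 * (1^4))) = -721 * sqrt(22) /192852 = -0.02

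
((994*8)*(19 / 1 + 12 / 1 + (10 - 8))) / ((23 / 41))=467785.04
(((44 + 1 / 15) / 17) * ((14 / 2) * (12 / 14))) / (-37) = -1322 / 3145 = -0.42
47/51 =0.92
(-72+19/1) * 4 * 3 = -636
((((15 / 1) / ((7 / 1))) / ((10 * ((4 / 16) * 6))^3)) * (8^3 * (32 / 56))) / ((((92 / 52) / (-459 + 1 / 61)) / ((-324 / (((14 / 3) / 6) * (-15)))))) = -80505225216 / 60153625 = -1338.33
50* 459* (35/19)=803250/19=42276.32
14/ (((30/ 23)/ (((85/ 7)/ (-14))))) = -391/ 42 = -9.31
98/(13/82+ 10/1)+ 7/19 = 3235/323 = 10.02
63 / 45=7 / 5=1.40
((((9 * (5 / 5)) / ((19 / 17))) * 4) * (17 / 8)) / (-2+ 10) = 2601 / 304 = 8.56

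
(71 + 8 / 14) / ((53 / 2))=1002 / 371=2.70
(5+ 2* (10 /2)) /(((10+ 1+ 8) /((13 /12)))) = 0.86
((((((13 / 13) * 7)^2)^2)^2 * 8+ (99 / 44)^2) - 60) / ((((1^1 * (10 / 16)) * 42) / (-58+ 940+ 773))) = 244242797819 / 84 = 2907652354.99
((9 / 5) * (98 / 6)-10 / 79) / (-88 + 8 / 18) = -104067 / 311260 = -0.33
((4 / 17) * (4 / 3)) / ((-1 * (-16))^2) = 1 / 816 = 0.00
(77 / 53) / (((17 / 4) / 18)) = 5544 / 901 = 6.15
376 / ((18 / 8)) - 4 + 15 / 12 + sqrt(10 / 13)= sqrt(130) / 13 + 5917 / 36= 165.24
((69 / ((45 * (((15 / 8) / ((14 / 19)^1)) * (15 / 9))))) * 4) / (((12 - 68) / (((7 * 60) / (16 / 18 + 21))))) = -46368 / 93575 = -0.50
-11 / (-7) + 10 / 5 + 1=32 / 7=4.57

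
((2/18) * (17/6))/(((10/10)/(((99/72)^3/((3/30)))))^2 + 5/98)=6.00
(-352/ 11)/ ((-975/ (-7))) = -224/ 975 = -0.23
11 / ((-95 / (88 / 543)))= -968 / 51585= -0.02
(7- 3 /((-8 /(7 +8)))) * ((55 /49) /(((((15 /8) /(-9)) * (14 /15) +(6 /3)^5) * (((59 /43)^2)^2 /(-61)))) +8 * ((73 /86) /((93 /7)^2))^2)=-576669015632458087104973 /75226058198775217783476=-7.67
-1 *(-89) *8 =712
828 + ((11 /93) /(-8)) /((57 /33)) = 11704487 /14136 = 827.99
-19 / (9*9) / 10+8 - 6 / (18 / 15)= 2411 / 810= 2.98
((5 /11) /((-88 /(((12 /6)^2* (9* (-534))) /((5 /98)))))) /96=39249 /1936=20.27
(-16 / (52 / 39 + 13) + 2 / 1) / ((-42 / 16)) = -304 / 903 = -0.34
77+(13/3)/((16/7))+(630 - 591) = 5659/48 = 117.90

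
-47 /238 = -0.20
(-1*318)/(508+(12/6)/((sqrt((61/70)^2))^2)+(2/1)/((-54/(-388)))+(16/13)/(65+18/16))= -109854937881/181372120472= -0.61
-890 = -890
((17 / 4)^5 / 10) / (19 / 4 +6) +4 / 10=1463889 / 110080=13.30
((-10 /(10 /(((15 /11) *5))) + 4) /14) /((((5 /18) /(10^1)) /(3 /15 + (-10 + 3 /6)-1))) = 28737 /385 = 74.64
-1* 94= -94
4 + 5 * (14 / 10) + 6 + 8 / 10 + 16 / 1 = 169 / 5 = 33.80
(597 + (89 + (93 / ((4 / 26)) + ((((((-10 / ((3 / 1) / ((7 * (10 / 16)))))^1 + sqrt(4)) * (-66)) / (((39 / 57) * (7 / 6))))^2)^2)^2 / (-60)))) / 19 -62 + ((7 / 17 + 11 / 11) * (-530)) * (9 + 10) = -36583358389849096849622181014389950030609 / 30378313283938825660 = -1204259039924738390277.07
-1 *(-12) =12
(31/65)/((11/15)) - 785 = -112162/143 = -784.35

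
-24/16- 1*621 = -1245/2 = -622.50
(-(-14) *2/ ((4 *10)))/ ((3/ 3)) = 7/ 10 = 0.70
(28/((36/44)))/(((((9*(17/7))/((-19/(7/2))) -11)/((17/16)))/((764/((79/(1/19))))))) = -500038/405981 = -1.23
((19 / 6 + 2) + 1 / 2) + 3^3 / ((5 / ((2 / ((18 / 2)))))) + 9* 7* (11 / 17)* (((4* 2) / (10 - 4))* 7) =98771 / 255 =387.34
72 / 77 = 0.94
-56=-56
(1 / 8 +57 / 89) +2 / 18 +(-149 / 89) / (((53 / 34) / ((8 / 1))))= -2620315 / 339624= -7.72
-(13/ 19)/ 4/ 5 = -13/ 380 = -0.03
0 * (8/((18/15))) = 0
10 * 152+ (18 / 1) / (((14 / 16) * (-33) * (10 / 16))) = 584816 / 385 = 1519.00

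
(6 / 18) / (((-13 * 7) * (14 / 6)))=-1 / 637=-0.00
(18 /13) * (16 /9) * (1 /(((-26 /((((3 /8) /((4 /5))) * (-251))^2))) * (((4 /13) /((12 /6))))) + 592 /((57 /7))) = -791014001 /94848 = -8339.81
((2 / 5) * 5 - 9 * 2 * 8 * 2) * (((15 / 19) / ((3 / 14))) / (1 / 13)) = -260260 / 19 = -13697.89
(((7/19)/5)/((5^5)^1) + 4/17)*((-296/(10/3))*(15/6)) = -263651418/5046875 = -52.24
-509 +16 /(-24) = -509.67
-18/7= -2.57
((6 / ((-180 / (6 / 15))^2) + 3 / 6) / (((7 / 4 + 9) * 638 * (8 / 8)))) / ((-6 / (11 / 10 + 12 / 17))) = -0.00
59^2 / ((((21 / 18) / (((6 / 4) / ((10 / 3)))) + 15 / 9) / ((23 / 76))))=93987 / 380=247.33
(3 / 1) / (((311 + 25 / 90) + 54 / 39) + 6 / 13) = 702 / 73271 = 0.01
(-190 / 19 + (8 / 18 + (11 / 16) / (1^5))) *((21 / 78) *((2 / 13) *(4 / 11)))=-0.13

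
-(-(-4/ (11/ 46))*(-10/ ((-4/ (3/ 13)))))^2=-1904400/ 20449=-93.13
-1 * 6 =-6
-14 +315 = 301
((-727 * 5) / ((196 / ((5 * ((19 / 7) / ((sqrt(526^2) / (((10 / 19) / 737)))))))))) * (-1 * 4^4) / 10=0.01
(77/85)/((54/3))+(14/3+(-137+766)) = 969587/1530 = 633.72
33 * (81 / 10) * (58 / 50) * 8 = 310068 / 125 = 2480.54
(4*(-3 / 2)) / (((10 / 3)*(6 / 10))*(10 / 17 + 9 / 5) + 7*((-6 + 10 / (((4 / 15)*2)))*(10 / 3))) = -340 / 17129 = -0.02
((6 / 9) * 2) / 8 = 1 / 6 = 0.17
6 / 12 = 1 / 2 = 0.50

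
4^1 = 4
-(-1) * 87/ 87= 1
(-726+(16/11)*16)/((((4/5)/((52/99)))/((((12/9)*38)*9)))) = -76372400/363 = -210392.29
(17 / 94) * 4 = 34 / 47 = 0.72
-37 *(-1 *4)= 148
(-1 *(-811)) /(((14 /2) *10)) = 811 /70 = 11.59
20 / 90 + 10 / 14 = 59 / 63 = 0.94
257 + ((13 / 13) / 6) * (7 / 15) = 23137 / 90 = 257.08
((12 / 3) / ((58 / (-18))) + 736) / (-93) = -21308 / 2697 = -7.90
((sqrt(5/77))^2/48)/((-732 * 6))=-5/16232832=-0.00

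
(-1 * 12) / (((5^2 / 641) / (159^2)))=-194461452 / 25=-7778458.08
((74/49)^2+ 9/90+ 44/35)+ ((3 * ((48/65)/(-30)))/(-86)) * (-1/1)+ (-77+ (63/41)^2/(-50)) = -73.41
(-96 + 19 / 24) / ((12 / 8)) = -2285 / 36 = -63.47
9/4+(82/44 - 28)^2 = 685.36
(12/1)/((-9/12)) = -16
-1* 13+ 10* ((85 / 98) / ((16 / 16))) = -212 / 49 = -4.33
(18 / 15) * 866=5196 / 5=1039.20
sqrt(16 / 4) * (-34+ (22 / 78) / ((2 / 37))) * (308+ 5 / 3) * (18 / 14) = -2085605 / 91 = -22918.74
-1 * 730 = -730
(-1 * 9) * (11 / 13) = -99 / 13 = -7.62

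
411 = 411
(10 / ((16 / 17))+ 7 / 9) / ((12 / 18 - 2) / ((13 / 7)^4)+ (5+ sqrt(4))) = 1.66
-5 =-5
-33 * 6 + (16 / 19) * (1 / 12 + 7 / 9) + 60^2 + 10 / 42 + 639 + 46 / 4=9703991 / 2394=4053.46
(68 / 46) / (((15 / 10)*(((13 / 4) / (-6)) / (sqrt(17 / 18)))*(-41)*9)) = 272*sqrt(34) / 330993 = 0.00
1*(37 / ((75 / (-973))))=-36001 / 75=-480.01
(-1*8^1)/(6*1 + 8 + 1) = -8/15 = -0.53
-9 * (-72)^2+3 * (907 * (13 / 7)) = -41602.71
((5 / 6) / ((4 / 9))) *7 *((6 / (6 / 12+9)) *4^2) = 2520 / 19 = 132.63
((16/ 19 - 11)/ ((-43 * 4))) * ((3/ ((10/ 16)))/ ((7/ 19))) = 1158/ 1505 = 0.77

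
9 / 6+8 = 9.50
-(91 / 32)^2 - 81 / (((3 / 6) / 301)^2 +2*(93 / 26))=-669869473273 / 34512471040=-19.41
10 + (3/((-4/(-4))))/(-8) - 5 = 37/8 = 4.62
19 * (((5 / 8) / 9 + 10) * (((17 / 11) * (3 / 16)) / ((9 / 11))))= 234175 / 3456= 67.76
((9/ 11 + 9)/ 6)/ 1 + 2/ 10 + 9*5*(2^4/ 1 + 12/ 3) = 49601/ 55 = 901.84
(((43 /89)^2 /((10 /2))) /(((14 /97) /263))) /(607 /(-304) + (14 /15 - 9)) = -21509446584 /2544407383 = -8.45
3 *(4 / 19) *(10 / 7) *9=1080 / 133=8.12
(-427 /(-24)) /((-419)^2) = 427 /4213464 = 0.00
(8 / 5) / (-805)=-8 / 4025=-0.00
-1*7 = -7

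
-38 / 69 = -0.55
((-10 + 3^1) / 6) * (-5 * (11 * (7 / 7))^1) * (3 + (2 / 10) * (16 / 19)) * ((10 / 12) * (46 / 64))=2665355 / 21888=121.77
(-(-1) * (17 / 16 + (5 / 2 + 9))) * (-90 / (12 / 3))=-9045 / 32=-282.66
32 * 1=32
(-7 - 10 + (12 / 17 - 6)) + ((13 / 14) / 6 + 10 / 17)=-30775 / 1428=-21.55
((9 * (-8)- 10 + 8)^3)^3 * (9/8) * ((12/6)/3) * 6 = -299431848487857408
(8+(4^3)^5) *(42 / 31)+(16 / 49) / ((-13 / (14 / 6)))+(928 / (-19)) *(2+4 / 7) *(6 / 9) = 233918939595680 / 160797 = 1454746914.41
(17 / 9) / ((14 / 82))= 697 / 63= 11.06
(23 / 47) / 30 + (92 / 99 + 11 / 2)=149957 / 23265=6.45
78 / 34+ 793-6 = 13418 / 17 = 789.29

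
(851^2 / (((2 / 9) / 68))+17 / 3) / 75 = 132963307 / 45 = 2954740.16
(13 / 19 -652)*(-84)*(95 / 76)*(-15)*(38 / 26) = -19490625 / 13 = -1499278.85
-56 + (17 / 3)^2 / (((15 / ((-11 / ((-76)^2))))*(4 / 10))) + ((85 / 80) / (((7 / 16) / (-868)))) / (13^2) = -68.48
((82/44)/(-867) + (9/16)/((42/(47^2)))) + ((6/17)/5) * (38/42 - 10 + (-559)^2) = 47182960435/2136288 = 22086.42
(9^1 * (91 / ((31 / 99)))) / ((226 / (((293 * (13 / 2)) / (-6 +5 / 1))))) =-308837529 / 14012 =-22040.93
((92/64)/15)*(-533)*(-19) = 232921/240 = 970.50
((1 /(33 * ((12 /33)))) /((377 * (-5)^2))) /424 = 1 /47954400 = 0.00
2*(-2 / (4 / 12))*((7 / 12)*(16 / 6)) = -56 / 3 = -18.67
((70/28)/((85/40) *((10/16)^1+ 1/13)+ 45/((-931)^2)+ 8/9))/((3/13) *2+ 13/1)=6026713056/77251758925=0.08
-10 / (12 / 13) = -65 / 6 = -10.83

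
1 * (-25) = -25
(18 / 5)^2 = 324 / 25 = 12.96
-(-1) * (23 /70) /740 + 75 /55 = 777253 /569800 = 1.36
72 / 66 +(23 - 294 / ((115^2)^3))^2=31197308364673109728409997671 / 58852751160210822998046875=530.09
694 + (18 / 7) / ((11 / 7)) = 7652 / 11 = 695.64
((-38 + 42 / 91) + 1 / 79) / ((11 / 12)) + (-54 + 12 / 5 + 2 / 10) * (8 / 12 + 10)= -99843548 / 169455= -589.20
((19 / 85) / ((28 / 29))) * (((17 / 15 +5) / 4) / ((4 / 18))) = 1.60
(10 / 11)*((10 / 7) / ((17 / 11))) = 100 / 119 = 0.84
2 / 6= 1 / 3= 0.33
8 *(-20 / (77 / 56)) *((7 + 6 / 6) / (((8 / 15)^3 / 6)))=-405000 / 11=-36818.18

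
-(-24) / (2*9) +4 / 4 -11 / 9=10 / 9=1.11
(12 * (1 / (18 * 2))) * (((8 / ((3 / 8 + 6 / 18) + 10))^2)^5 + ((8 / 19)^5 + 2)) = 6434613911047819247404036607110 / 9337282375031536296322110730953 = 0.69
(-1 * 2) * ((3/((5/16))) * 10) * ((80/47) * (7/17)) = -107520/799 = -134.57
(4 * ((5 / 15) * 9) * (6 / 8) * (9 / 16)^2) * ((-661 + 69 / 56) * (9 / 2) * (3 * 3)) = -2181683403 / 28672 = -76091.08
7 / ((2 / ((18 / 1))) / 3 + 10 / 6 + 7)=189 / 235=0.80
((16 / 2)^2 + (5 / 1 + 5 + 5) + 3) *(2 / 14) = 82 / 7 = 11.71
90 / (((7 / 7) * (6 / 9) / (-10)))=-1350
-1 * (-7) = 7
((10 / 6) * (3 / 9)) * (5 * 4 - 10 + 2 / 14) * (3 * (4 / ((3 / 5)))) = 112.70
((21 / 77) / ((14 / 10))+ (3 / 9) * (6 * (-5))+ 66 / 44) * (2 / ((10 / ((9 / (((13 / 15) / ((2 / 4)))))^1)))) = -8.62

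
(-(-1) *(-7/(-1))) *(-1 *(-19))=133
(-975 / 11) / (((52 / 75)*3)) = -1875 / 44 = -42.61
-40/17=-2.35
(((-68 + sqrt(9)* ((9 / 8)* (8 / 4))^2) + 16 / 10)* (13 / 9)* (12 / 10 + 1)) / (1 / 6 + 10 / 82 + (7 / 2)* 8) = -24020711 / 4175400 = -5.75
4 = 4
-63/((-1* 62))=63/62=1.02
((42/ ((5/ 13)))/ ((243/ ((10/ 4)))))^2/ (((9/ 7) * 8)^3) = 2840383/ 2448880128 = 0.00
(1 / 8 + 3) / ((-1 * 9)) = -25 / 72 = -0.35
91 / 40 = 2.28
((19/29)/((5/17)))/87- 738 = -9309547/12615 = -737.97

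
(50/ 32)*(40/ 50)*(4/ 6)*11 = 55/ 6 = 9.17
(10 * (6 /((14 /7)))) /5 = 6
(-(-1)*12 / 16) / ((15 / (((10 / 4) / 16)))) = 1 / 128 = 0.01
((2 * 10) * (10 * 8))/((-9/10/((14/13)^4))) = -614656000/257049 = -2391.20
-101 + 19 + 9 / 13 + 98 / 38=-19446 / 247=-78.73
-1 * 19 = -19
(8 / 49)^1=0.16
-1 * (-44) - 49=-5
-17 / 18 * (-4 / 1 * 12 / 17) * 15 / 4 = 10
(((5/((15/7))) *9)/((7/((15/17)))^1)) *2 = 90/17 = 5.29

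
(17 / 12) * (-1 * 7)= -119 / 12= -9.92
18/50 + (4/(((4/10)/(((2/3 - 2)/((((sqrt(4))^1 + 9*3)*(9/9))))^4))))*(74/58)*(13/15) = 44864039663/124605230175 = 0.36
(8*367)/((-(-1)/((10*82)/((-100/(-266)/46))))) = 294584147.20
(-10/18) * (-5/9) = 25/81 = 0.31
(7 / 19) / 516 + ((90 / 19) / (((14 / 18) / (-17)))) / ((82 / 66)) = -234473551 / 2813748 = -83.33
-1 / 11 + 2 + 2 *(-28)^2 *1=17269 / 11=1569.91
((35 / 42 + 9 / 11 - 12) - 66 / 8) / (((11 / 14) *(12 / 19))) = -326515 / 8712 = -37.48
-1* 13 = -13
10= 10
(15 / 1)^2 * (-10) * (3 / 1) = -6750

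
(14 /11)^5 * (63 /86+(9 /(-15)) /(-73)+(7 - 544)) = -4526643293424 /2527695445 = -1790.82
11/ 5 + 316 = 1591/ 5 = 318.20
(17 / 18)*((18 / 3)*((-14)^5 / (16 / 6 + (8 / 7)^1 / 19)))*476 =-532008778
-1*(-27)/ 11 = 2.45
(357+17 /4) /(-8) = -1445 /32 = -45.16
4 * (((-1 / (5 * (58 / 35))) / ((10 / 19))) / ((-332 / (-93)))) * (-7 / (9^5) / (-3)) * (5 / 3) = -28861 / 1705571316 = -0.00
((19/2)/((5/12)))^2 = 12996/25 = 519.84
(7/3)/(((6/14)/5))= 245/9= 27.22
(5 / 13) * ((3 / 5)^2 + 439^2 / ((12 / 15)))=24090161 / 260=92654.47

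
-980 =-980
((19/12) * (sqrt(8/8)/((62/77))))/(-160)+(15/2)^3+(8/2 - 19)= 48432937/119040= 406.86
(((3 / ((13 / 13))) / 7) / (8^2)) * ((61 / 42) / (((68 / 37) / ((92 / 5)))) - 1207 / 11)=-3737969 / 5864320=-0.64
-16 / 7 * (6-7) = 16 / 7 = 2.29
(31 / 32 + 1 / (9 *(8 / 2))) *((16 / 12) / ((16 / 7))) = 2009 / 3456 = 0.58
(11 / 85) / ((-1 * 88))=-1 / 680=-0.00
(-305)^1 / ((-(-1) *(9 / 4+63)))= -1220 / 261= -4.67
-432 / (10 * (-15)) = 72 / 25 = 2.88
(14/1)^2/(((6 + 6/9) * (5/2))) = 294/25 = 11.76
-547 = -547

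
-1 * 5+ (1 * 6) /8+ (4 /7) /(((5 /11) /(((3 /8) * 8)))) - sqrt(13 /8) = -sqrt(26) /4 - 67 /140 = -1.75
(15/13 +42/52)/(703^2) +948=12181263483/12849434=948.00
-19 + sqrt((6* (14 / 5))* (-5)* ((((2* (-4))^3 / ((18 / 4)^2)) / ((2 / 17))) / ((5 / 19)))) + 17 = -2 + 64* sqrt(33915) / 45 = 259.92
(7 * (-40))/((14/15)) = -300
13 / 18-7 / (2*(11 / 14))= -739 / 198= -3.73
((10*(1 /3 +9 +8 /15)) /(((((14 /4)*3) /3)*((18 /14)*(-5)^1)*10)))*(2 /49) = -592 /33075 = -0.02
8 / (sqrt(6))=4 * sqrt(6) / 3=3.27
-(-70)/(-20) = -7/2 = -3.50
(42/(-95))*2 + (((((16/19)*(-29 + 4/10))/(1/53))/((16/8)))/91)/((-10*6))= -7654/9975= -0.77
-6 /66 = -1 /11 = -0.09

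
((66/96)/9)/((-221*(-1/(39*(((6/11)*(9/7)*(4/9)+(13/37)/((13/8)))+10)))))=4999/35224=0.14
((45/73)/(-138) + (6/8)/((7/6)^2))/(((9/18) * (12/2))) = 29977/164542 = 0.18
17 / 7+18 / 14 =26 / 7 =3.71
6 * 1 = 6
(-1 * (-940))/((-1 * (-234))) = 470/117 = 4.02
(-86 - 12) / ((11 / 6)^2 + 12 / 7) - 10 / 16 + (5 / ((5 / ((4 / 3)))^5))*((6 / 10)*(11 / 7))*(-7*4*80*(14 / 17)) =-278802567083 / 8805915000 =-31.66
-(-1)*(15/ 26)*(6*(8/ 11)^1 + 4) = 690/ 143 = 4.83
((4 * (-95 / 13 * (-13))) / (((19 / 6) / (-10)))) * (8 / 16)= -600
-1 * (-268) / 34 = 134 / 17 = 7.88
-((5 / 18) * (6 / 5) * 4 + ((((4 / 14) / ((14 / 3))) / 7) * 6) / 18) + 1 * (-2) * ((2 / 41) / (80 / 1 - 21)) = -3330241 / 2489151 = -1.34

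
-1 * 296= -296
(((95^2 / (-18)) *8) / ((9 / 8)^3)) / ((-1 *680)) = 462080 / 111537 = 4.14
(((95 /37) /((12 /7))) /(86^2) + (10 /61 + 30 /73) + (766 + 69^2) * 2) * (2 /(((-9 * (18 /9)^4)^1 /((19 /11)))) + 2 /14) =106527083387956807 /81069181699968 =1314.03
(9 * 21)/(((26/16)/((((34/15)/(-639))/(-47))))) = 1904/216905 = 0.01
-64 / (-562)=32 / 281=0.11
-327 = -327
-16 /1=-16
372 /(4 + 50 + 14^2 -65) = 372 /185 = 2.01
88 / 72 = 11 / 9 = 1.22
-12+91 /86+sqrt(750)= -941 /86+5 * sqrt(30)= 16.44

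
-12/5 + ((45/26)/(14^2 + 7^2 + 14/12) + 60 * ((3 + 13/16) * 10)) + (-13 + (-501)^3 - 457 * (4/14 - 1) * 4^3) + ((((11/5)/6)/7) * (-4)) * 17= -72423296281381/576030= -125728341.03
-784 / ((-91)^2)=-16 / 169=-0.09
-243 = -243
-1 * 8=-8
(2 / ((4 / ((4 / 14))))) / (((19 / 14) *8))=1 / 76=0.01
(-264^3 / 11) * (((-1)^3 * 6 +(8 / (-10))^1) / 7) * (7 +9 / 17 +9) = 940059648 / 35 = 26858847.09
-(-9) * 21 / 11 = 189 / 11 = 17.18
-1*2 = -2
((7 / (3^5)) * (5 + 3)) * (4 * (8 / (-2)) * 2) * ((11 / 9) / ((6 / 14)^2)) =-965888 / 19683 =-49.07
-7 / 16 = -0.44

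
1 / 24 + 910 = 21841 / 24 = 910.04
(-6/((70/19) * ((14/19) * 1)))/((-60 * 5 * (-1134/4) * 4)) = -361/55566000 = -0.00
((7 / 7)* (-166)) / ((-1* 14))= 83 / 7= 11.86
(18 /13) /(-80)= -9 /520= -0.02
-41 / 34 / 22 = -41 / 748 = -0.05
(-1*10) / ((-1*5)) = 2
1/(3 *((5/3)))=1/5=0.20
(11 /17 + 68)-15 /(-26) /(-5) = 30291 /442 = 68.53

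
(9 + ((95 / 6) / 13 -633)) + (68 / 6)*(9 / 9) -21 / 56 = -190889 / 312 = -611.82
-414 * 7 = -2898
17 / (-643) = -17 / 643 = -0.03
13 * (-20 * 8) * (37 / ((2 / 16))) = -615680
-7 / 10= -0.70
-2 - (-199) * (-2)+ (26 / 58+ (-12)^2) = -7411 / 29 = -255.55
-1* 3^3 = -27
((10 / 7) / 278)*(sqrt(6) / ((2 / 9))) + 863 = 45*sqrt(6) / 1946 + 863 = 863.06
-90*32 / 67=-2880 / 67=-42.99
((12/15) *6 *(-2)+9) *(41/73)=-123/365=-0.34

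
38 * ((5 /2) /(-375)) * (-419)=7961 /75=106.15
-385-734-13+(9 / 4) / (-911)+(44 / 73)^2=-1131.64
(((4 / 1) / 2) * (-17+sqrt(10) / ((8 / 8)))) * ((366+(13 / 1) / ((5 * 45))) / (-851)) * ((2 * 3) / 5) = 14.29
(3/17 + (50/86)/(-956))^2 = 15104164201/488371754896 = 0.03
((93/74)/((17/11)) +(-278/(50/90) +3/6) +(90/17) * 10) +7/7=-1399983/3145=-445.15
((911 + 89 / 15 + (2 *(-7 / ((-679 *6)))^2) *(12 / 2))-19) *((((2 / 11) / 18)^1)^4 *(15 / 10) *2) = 126729826 / 4519123929045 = 0.00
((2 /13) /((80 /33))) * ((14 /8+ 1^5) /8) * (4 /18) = 121 /24960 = 0.00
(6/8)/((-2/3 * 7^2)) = -0.02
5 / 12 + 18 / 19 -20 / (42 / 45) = -32023 / 1596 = -20.06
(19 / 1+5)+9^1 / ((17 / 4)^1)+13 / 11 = 5105 / 187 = 27.30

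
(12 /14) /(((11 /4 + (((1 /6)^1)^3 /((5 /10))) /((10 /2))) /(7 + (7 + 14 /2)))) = 4860 /743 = 6.54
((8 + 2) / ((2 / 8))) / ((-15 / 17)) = -136 / 3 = -45.33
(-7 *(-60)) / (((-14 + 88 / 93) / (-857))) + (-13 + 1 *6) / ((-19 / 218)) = 318933272 / 11533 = 27653.97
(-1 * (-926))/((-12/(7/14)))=-463/12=-38.58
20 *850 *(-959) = -16303000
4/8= 1/2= 0.50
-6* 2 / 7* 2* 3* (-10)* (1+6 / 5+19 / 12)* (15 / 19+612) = 31715532 / 133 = 238462.65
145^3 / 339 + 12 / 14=21342409 / 2373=8993.85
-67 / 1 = -67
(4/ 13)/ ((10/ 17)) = 34/ 65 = 0.52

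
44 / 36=11 / 9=1.22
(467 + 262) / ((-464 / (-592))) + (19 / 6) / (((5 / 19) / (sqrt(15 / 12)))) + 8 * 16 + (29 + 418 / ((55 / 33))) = 361 * sqrt(5) / 60 + 193996 / 145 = 1351.36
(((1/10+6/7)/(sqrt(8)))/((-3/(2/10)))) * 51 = -1.15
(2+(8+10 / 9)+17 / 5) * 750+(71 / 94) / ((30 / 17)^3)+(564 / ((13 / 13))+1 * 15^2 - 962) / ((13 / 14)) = 10697.16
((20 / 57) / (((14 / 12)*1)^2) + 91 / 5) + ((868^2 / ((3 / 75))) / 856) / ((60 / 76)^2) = 158344632913 / 4482765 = 35322.98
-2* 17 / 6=-17 / 3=-5.67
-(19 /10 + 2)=-39 /10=-3.90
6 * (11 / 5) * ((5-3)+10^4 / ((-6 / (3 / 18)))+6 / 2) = -10802 / 3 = -3600.67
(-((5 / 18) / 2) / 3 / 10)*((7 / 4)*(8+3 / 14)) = -0.07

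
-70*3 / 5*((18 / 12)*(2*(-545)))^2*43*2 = -9655688700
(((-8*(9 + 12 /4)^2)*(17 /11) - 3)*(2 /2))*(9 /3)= -58851 /11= -5350.09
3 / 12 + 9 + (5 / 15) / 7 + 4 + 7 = 1705 / 84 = 20.30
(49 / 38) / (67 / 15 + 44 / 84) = 5145 / 19912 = 0.26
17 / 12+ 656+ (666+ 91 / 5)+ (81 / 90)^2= 100682 / 75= 1342.43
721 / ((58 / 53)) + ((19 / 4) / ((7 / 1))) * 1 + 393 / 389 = 208641453 / 315868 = 660.53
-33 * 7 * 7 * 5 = -8085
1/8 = 0.12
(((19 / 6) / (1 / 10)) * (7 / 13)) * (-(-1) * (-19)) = -12635 / 39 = -323.97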